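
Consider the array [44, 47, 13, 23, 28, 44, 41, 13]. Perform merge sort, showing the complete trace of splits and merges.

Merge sort trace:

Split: [44, 47, 13, 23, 28, 44, 41, 13] -> [44, 47, 13, 23] and [28, 44, 41, 13]
  Split: [44, 47, 13, 23] -> [44, 47] and [13, 23]
    Split: [44, 47] -> [44] and [47]
    Merge: [44] + [47] -> [44, 47]
    Split: [13, 23] -> [13] and [23]
    Merge: [13] + [23] -> [13, 23]
  Merge: [44, 47] + [13, 23] -> [13, 23, 44, 47]
  Split: [28, 44, 41, 13] -> [28, 44] and [41, 13]
    Split: [28, 44] -> [28] and [44]
    Merge: [28] + [44] -> [28, 44]
    Split: [41, 13] -> [41] and [13]
    Merge: [41] + [13] -> [13, 41]
  Merge: [28, 44] + [13, 41] -> [13, 28, 41, 44]
Merge: [13, 23, 44, 47] + [13, 28, 41, 44] -> [13, 13, 23, 28, 41, 44, 44, 47]

Final sorted array: [13, 13, 23, 28, 41, 44, 44, 47]

The merge sort proceeds by recursively splitting the array and merging sorted halves.
After all merges, the sorted array is [13, 13, 23, 28, 41, 44, 44, 47].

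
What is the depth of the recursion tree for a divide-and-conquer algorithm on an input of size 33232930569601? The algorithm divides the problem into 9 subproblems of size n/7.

For divide and conquer with division factor 7:

Problem sizes at each level:
Level 0: 33232930569601
Level 1: 4747561509943
Level 2: 678223072849
Level 3: 96889010407
Level 4: 13841287201
Level 5: 1977326743
Level 6: 282475249
Level 7: 40353607
Level 8: 5764801
Level 9: 823543
Level 10: 117649
Level 11: 16807
Level 12: 2401
Level 13: 343
Level 14: 49
Level 15: 7
Level 16: 1

The root is level 0 and the size-1 base case is level 16 (the tree spans levels 0 through 16, i.e. 17 levels counting the root), so the depth is the number of divisions: log_7(33232930569601) = 16

The recursion tree depth is log_7(33232930569601) = 16. At each level, the problem size is divided by 7, so it takes 16 divisions to reduce to a base case of size 1. The algorithm makes 9 recursive calls at each level.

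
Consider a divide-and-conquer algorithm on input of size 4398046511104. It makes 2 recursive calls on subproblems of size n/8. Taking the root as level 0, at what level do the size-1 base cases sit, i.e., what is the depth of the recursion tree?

For divide and conquer with division factor 8:

Problem sizes at each level:
Level 0: 4398046511104
Level 1: 549755813888
Level 2: 68719476736
Level 3: 8589934592
Level 4: 1073741824
Level 5: 134217728
Level 6: 16777216
Level 7: 2097152
Level 8: 262144
Level 9: 32768
Level 10: 4096
Level 11: 512
Level 12: 64
Level 13: 8
Level 14: 1

The root is level 0 and the size-1 base case is level 14 (the tree spans levels 0 through 14, i.e. 15 levels counting the root), so the depth is the number of divisions: log_8(4398046511104) = 14

The recursion tree depth is log_8(4398046511104) = 14. At each level, the problem size is divided by 8, so it takes 14 divisions to reduce to a base case of size 1. The algorithm makes 2 recursive calls at each level.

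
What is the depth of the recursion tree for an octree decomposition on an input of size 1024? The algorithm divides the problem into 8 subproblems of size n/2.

For divide and conquer with division factor 2:

Problem sizes at each level:
Level 0: 1024
Level 1: 512
Level 2: 256
Level 3: 128
Level 4: 64
Level 5: 32
Level 6: 16
Level 7: 8
Level 8: 4
Level 9: 2
Level 10: 1

The root is level 0 and the size-1 base case is level 10 (the tree spans levels 0 through 10, i.e. 11 levels counting the root), so the depth is the number of divisions: log_2(1024) = 10

The recursion tree depth is log_2(1024) = 10. At each level, the problem size is divided by 2, so it takes 10 divisions to reduce to a base case of size 1. The algorithm makes 8 recursive calls at each level.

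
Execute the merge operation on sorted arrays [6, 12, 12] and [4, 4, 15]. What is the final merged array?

Merging process:

Compare 6 vs 4: take 4 from right. Merged: [4]
Compare 6 vs 4: take 4 from right. Merged: [4, 4]
Compare 6 vs 15: take 6 from left. Merged: [4, 4, 6]
Compare 12 vs 15: take 12 from left. Merged: [4, 4, 6, 12]
Compare 12 vs 15: take 12 from left. Merged: [4, 4, 6, 12, 12]
Append remaining from right: [15]. Merged: [4, 4, 6, 12, 12, 15]

Final merged array: [4, 4, 6, 12, 12, 15]
Total comparisons: 5

The merged array is [4, 4, 6, 12, 12, 15], requiring 5 comparisons. The merge step runs in O(n) time where n is the total number of elements.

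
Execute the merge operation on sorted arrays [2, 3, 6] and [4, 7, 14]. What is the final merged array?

Merging process:

Compare 2 vs 4: take 2 from left. Merged: [2]
Compare 3 vs 4: take 3 from left. Merged: [2, 3]
Compare 6 vs 4: take 4 from right. Merged: [2, 3, 4]
Compare 6 vs 7: take 6 from left. Merged: [2, 3, 4, 6]
Append remaining from right: [7, 14]. Merged: [2, 3, 4, 6, 7, 14]

Final merged array: [2, 3, 4, 6, 7, 14]
Total comparisons: 4

The merged array is [2, 3, 4, 6, 7, 14], requiring 4 comparisons. The merge step runs in O(n) time where n is the total number of elements.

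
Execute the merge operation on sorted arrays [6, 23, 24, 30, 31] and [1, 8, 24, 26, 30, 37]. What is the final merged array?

Merging process:

Compare 6 vs 1: take 1 from right. Merged: [1]
Compare 6 vs 8: take 6 from left. Merged: [1, 6]
Compare 23 vs 8: take 8 from right. Merged: [1, 6, 8]
Compare 23 vs 24: take 23 from left. Merged: [1, 6, 8, 23]
Compare 24 vs 24: take 24 from left. Merged: [1, 6, 8, 23, 24]
Compare 30 vs 24: take 24 from right. Merged: [1, 6, 8, 23, 24, 24]
Compare 30 vs 26: take 26 from right. Merged: [1, 6, 8, 23, 24, 24, 26]
Compare 30 vs 30: take 30 from left. Merged: [1, 6, 8, 23, 24, 24, 26, 30]
Compare 31 vs 30: take 30 from right. Merged: [1, 6, 8, 23, 24, 24, 26, 30, 30]
Compare 31 vs 37: take 31 from left. Merged: [1, 6, 8, 23, 24, 24, 26, 30, 30, 31]
Append remaining from right: [37]. Merged: [1, 6, 8, 23, 24, 24, 26, 30, 30, 31, 37]

Final merged array: [1, 6, 8, 23, 24, 24, 26, 30, 30, 31, 37]
Total comparisons: 10

The merged array is [1, 6, 8, 23, 24, 24, 26, 30, 30, 31, 37], requiring 10 comparisons. The merge step runs in O(n) time where n is the total number of elements.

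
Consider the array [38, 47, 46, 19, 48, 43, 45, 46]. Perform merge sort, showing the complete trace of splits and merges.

Merge sort trace:

Split: [38, 47, 46, 19, 48, 43, 45, 46] -> [38, 47, 46, 19] and [48, 43, 45, 46]
  Split: [38, 47, 46, 19] -> [38, 47] and [46, 19]
    Split: [38, 47] -> [38] and [47]
    Merge: [38] + [47] -> [38, 47]
    Split: [46, 19] -> [46] and [19]
    Merge: [46] + [19] -> [19, 46]
  Merge: [38, 47] + [19, 46] -> [19, 38, 46, 47]
  Split: [48, 43, 45, 46] -> [48, 43] and [45, 46]
    Split: [48, 43] -> [48] and [43]
    Merge: [48] + [43] -> [43, 48]
    Split: [45, 46] -> [45] and [46]
    Merge: [45] + [46] -> [45, 46]
  Merge: [43, 48] + [45, 46] -> [43, 45, 46, 48]
Merge: [19, 38, 46, 47] + [43, 45, 46, 48] -> [19, 38, 43, 45, 46, 46, 47, 48]

Final sorted array: [19, 38, 43, 45, 46, 46, 47, 48]

The merge sort proceeds by recursively splitting the array and merging sorted halves.
After all merges, the sorted array is [19, 38, 43, 45, 46, 46, 47, 48].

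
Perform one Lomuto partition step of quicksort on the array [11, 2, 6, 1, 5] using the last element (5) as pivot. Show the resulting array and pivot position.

Lomuto partition with pivot = 5:

Initial array: [11, 2, 6, 1, 5]

arr[0]=11 > 5: no swap
arr[1]=2 <= 5: swap with position 0, array becomes [2, 11, 6, 1, 5]
arr[2]=6 > 5: no swap
arr[3]=1 <= 5: swap with position 1, array becomes [2, 1, 6, 11, 5]

Place pivot at position 2: [2, 1, 5, 11, 6]
Pivot position: 2

After partitioning with pivot 5, the array becomes [2, 1, 5, 11, 6]. The pivot is placed at index 2. All elements to the left of the pivot are <= 5, and all elements to the right are > 5.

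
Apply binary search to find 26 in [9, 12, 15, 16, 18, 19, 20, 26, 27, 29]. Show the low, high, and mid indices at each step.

Binary search for 26 in [9, 12, 15, 16, 18, 19, 20, 26, 27, 29]:

lo=0, hi=9, mid=4, arr[mid]=18 -> 18 < 26, search right half
lo=5, hi=9, mid=7, arr[mid]=26 -> Found target at index 7!

Binary search finds 26 at index 7 after 2 comparisons. The search repeatedly halves the search space by comparing with the middle element.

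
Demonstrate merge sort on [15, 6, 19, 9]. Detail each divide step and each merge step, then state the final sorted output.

Merge sort trace:

Split: [15, 6, 19, 9] -> [15, 6] and [19, 9]
  Split: [15, 6] -> [15] and [6]
  Merge: [15] + [6] -> [6, 15]
  Split: [19, 9] -> [19] and [9]
  Merge: [19] + [9] -> [9, 19]
Merge: [6, 15] + [9, 19] -> [6, 9, 15, 19]

Final sorted array: [6, 9, 15, 19]

The merge sort proceeds by recursively splitting the array and merging sorted halves.
After all merges, the sorted array is [6, 9, 15, 19].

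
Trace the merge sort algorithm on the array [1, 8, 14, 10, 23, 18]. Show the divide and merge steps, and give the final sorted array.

Merge sort trace:

Split: [1, 8, 14, 10, 23, 18] -> [1, 8, 14] and [10, 23, 18]
  Split: [1, 8, 14] -> [1] and [8, 14]
    Split: [8, 14] -> [8] and [14]
    Merge: [8] + [14] -> [8, 14]
  Merge: [1] + [8, 14] -> [1, 8, 14]
  Split: [10, 23, 18] -> [10] and [23, 18]
    Split: [23, 18] -> [23] and [18]
    Merge: [23] + [18] -> [18, 23]
  Merge: [10] + [18, 23] -> [10, 18, 23]
Merge: [1, 8, 14] + [10, 18, 23] -> [1, 8, 10, 14, 18, 23]

Final sorted array: [1, 8, 10, 14, 18, 23]

The merge sort proceeds by recursively splitting the array and merging sorted halves.
After all merges, the sorted array is [1, 8, 10, 14, 18, 23].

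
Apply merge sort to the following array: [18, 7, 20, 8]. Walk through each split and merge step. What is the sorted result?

Merge sort trace:

Split: [18, 7, 20, 8] -> [18, 7] and [20, 8]
  Split: [18, 7] -> [18] and [7]
  Merge: [18] + [7] -> [7, 18]
  Split: [20, 8] -> [20] and [8]
  Merge: [20] + [8] -> [8, 20]
Merge: [7, 18] + [8, 20] -> [7, 8, 18, 20]

Final sorted array: [7, 8, 18, 20]

The merge sort proceeds by recursively splitting the array and merging sorted halves.
After all merges, the sorted array is [7, 8, 18, 20].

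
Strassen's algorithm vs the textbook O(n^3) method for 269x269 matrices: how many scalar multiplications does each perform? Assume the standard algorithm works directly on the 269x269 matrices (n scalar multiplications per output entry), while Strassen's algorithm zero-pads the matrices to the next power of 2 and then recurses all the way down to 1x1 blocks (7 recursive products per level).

Matrix multiplication for 269x269 matrices:

Strassen's algorithm requires power-of-2 dimensions. Pad 269x269 to 512x512 (next power of 2).

Standard algorithm: 269^3 = 19465109 multiplications
Strassen's algorithm: 7^(log2(512)) = 7^9 = 40353607 multiplications
Difference: 19465109 - 40353607 = -20888498 (Strassen uses MORE here due to padding overhead — for small or just-over-power-of-2 n, padding can outweigh the per-level savings)

Standard: 19465109 multiplications (269^3). Strassen: 40353607 multiplications (7^9, after padding to 512x512). Strassen reduces 8 recursive multiplications to 7 at each level.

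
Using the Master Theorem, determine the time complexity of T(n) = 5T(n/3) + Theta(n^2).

Master Theorem for T(n) = 5T(n/3) + O(n^2):

a = 5, b = 3, c = 2
log_b(a) = log_3(5) = 1.4650

Case 3: c = 2 > log_3(5) = 1.4650
T(n) = O(n^2) = O(n^2)

For T(n) = 5T(n/3) + O(n^2): log_3(5) = 1.4650. This is Case 3 of the Master Theorem (c > log_b(a), work dominated by root), giving O(n^2).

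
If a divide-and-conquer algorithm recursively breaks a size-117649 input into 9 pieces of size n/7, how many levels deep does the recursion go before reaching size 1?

For divide and conquer with division factor 7:

Problem sizes at each level:
Level 0: 117649
Level 1: 16807
Level 2: 2401
Level 3: 343
Level 4: 49
Level 5: 7
Level 6: 1

The root is level 0 and the size-1 base case is level 6 (the tree spans levels 0 through 6, i.e. 7 levels counting the root), so the depth is the number of divisions: log_7(117649) = 6

The recursion tree depth is log_7(117649) = 6. At each level, the problem size is divided by 7, so it takes 6 divisions to reduce to a base case of size 1. The algorithm makes 9 recursive calls at each level.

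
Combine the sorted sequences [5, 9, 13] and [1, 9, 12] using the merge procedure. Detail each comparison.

Merging process:

Compare 5 vs 1: take 1 from right. Merged: [1]
Compare 5 vs 9: take 5 from left. Merged: [1, 5]
Compare 9 vs 9: take 9 from left. Merged: [1, 5, 9]
Compare 13 vs 9: take 9 from right. Merged: [1, 5, 9, 9]
Compare 13 vs 12: take 12 from right. Merged: [1, 5, 9, 9, 12]
Append remaining from left: [13]. Merged: [1, 5, 9, 9, 12, 13]

Final merged array: [1, 5, 9, 9, 12, 13]
Total comparisons: 5

The merged array is [1, 5, 9, 9, 12, 13], requiring 5 comparisons. The merge step runs in O(n) time where n is the total number of elements.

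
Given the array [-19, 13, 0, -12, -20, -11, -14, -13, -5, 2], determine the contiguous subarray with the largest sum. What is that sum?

Using Kadane's algorithm on [-19, 13, 0, -12, -20, -11, -14, -13, -5, 2]:

Scanning through the array:
Position 1 (value 13): max_ending_here = 13, max_so_far = 13
Position 2 (value 0): max_ending_here = 13, max_so_far = 13
Position 3 (value -12): max_ending_here = 1, max_so_far = 13
Position 4 (value -20): max_ending_here = -19, max_so_far = 13
Position 5 (value -11): max_ending_here = -11, max_so_far = 13
Position 6 (value -14): max_ending_here = -14, max_so_far = 13
Position 7 (value -13): max_ending_here = -13, max_so_far = 13
Position 8 (value -5): max_ending_here = -5, max_so_far = 13
Position 9 (value 2): max_ending_here = 2, max_so_far = 13

Maximum subarray: [13]
Maximum sum: 13

The maximum subarray is [13] with sum 13. This subarray runs from index 1 to index 1.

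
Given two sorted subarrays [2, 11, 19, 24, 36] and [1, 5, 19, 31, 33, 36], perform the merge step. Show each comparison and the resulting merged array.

Merging process:

Compare 2 vs 1: take 1 from right. Merged: [1]
Compare 2 vs 5: take 2 from left. Merged: [1, 2]
Compare 11 vs 5: take 5 from right. Merged: [1, 2, 5]
Compare 11 vs 19: take 11 from left. Merged: [1, 2, 5, 11]
Compare 19 vs 19: take 19 from left. Merged: [1, 2, 5, 11, 19]
Compare 24 vs 19: take 19 from right. Merged: [1, 2, 5, 11, 19, 19]
Compare 24 vs 31: take 24 from left. Merged: [1, 2, 5, 11, 19, 19, 24]
Compare 36 vs 31: take 31 from right. Merged: [1, 2, 5, 11, 19, 19, 24, 31]
Compare 36 vs 33: take 33 from right. Merged: [1, 2, 5, 11, 19, 19, 24, 31, 33]
Compare 36 vs 36: take 36 from left. Merged: [1, 2, 5, 11, 19, 19, 24, 31, 33, 36]
Append remaining from right: [36]. Merged: [1, 2, 5, 11, 19, 19, 24, 31, 33, 36, 36]

Final merged array: [1, 2, 5, 11, 19, 19, 24, 31, 33, 36, 36]
Total comparisons: 10

The merged array is [1, 2, 5, 11, 19, 19, 24, 31, 33, 36, 36], requiring 10 comparisons. The merge step runs in O(n) time where n is the total number of elements.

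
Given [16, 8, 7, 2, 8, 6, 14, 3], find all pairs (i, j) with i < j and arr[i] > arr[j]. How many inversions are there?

Finding inversions in [16, 8, 7, 2, 8, 6, 14, 3]:

(0, 1): arr[0]=16 > arr[1]=8
(0, 2): arr[0]=16 > arr[2]=7
(0, 3): arr[0]=16 > arr[3]=2
(0, 4): arr[0]=16 > arr[4]=8
(0, 5): arr[0]=16 > arr[5]=6
(0, 6): arr[0]=16 > arr[6]=14
(0, 7): arr[0]=16 > arr[7]=3
(1, 2): arr[1]=8 > arr[2]=7
(1, 3): arr[1]=8 > arr[3]=2
(1, 5): arr[1]=8 > arr[5]=6
(1, 7): arr[1]=8 > arr[7]=3
(2, 3): arr[2]=7 > arr[3]=2
(2, 5): arr[2]=7 > arr[5]=6
(2, 7): arr[2]=7 > arr[7]=3
(4, 5): arr[4]=8 > arr[5]=6
(4, 7): arr[4]=8 > arr[7]=3
(5, 7): arr[5]=6 > arr[7]=3
(6, 7): arr[6]=14 > arr[7]=3

Total inversions: 18

The array has 18 inversion(s): (0,1), (0,2), (0,3), (0,4), (0,5), (0,6), (0,7), (1,2), (1,3), (1,5), (1,7), (2,3), (2,5), (2,7), (4,5), (4,7), (5,7), (6,7). Each pair (i,j) satisfies i < j and arr[i] > arr[j].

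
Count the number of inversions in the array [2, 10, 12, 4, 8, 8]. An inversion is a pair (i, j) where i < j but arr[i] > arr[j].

Finding inversions in [2, 10, 12, 4, 8, 8]:

(1, 3): arr[1]=10 > arr[3]=4
(1, 4): arr[1]=10 > arr[4]=8
(1, 5): arr[1]=10 > arr[5]=8
(2, 3): arr[2]=12 > arr[3]=4
(2, 4): arr[2]=12 > arr[4]=8
(2, 5): arr[2]=12 > arr[5]=8

Total inversions: 6

The array has 6 inversion(s): (1,3), (1,4), (1,5), (2,3), (2,4), (2,5). Each pair (i,j) satisfies i < j and arr[i] > arr[j].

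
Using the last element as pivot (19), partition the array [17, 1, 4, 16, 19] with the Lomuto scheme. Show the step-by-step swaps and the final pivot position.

Lomuto partition with pivot = 19:

Initial array: [17, 1, 4, 16, 19]

arr[0]=17 <= 19: swap with position 0, array becomes [17, 1, 4, 16, 19]
arr[1]=1 <= 19: swap with position 1, array becomes [17, 1, 4, 16, 19]
arr[2]=4 <= 19: swap with position 2, array becomes [17, 1, 4, 16, 19]
arr[3]=16 <= 19: swap with position 3, array becomes [17, 1, 4, 16, 19]

Place pivot at position 4: [17, 1, 4, 16, 19]
Pivot position: 4

After partitioning with pivot 19, the array becomes [17, 1, 4, 16, 19]. The pivot is placed at index 4. All elements to the left of the pivot are <= 19, and all elements to the right are > 19.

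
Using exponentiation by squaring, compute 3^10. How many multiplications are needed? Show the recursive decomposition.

Computing 3^10 by squaring (build up from 3^1; each line after the first costs one multiplication):

3^1 = 3
3^2 = (3^1)^2 = 3^2 = 9
3^4 = (3^2)^2 = 9^2 = 81
3^5 = 3 * 3^4 = 3 * 81 = 243
3^10 = (3^5)^2 = 243^2 = 59049

Result: 59049
Multiplications needed: 4 (4 lines after 3^1)

3^10 = 59049. Using exponentiation by squaring, this requires 4 multiplications. The key idea: if the exponent is even, square the half-power; if odd, multiply by the base once.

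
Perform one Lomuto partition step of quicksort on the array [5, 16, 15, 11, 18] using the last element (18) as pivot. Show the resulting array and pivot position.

Lomuto partition with pivot = 18:

Initial array: [5, 16, 15, 11, 18]

arr[0]=5 <= 18: swap with position 0, array becomes [5, 16, 15, 11, 18]
arr[1]=16 <= 18: swap with position 1, array becomes [5, 16, 15, 11, 18]
arr[2]=15 <= 18: swap with position 2, array becomes [5, 16, 15, 11, 18]
arr[3]=11 <= 18: swap with position 3, array becomes [5, 16, 15, 11, 18]

Place pivot at position 4: [5, 16, 15, 11, 18]
Pivot position: 4

After partitioning with pivot 18, the array becomes [5, 16, 15, 11, 18]. The pivot is placed at index 4. All elements to the left of the pivot are <= 18, and all elements to the right are > 18.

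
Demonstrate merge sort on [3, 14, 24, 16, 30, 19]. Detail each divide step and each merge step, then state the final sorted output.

Merge sort trace:

Split: [3, 14, 24, 16, 30, 19] -> [3, 14, 24] and [16, 30, 19]
  Split: [3, 14, 24] -> [3] and [14, 24]
    Split: [14, 24] -> [14] and [24]
    Merge: [14] + [24] -> [14, 24]
  Merge: [3] + [14, 24] -> [3, 14, 24]
  Split: [16, 30, 19] -> [16] and [30, 19]
    Split: [30, 19] -> [30] and [19]
    Merge: [30] + [19] -> [19, 30]
  Merge: [16] + [19, 30] -> [16, 19, 30]
Merge: [3, 14, 24] + [16, 19, 30] -> [3, 14, 16, 19, 24, 30]

Final sorted array: [3, 14, 16, 19, 24, 30]

The merge sort proceeds by recursively splitting the array and merging sorted halves.
After all merges, the sorted array is [3, 14, 16, 19, 24, 30].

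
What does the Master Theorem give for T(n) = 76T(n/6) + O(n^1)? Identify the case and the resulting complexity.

Master Theorem for T(n) = 76T(n/6) + O(n^1):

a = 76, b = 6, c = 1
log_b(a) = log_6(76) = 2.4170

Case 1: c = 1 < log_6(76) = 2.4170
T(n) = O(n^(log_6 76))

For T(n) = 76T(n/6) + O(n^1): log_6(76) = 2.4170. This is Case 1 of the Master Theorem (c < log_b(a), work dominated by leaves), giving O(n^(log_6 76)).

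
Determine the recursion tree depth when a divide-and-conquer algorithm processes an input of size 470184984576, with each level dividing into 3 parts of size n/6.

For divide and conquer with division factor 6:

Problem sizes at each level:
Level 0: 470184984576
Level 1: 78364164096
Level 2: 13060694016
Level 3: 2176782336
Level 4: 362797056
Level 5: 60466176
Level 6: 10077696
Level 7: 1679616
Level 8: 279936
Level 9: 46656
Level 10: 7776
Level 11: 1296
Level 12: 216
Level 13: 36
Level 14: 6
Level 15: 1

The root is level 0 and the size-1 base case is level 15 (the tree spans levels 0 through 15, i.e. 16 levels counting the root), so the depth is the number of divisions: log_6(470184984576) = 15

The recursion tree depth is log_6(470184984576) = 15. At each level, the problem size is divided by 6, so it takes 15 divisions to reduce to a base case of size 1. The algorithm makes 3 recursive calls at each level.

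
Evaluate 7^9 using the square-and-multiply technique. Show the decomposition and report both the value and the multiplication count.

Computing 7^9 by squaring (build up from 7^1; each line after the first costs one multiplication):

7^1 = 7
7^2 = (7^1)^2 = 7^2 = 49
7^4 = (7^2)^2 = 49^2 = 2401
7^8 = (7^4)^2 = 2401^2 = 5764801
7^9 = 7 * 7^8 = 7 * 5764801 = 40353607

Result: 40353607
Multiplications needed: 4 (4 lines after 7^1)

7^9 = 40353607. Using exponentiation by squaring, this requires 4 multiplications. The key idea: if the exponent is even, square the half-power; if odd, multiply by the base once.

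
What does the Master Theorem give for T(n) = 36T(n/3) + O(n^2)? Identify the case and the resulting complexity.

Master Theorem for T(n) = 36T(n/3) + O(n^2):

a = 36, b = 3, c = 2
log_b(a) = log_3(36) = 3.2619

Case 1: c = 2 < log_3(36) = 3.2619
T(n) = O(n^(log_3 36))

For T(n) = 36T(n/3) + O(n^2): log_3(36) = 3.2619. This is Case 1 of the Master Theorem (c < log_b(a), work dominated by leaves), giving O(n^(log_3 36)).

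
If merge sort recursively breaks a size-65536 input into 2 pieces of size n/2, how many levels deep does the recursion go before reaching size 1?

For divide and conquer with division factor 2:

Problem sizes at each level:
Level 0: 65536
Level 1: 32768
Level 2: 16384
Level 3: 8192
Level 4: 4096
Level 5: 2048
Level 6: 1024
Level 7: 512
Level 8: 256
Level 9: 128
Level 10: 64
Level 11: 32
Level 12: 16
Level 13: 8
Level 14: 4
Level 15: 2
Level 16: 1

The root is level 0 and the size-1 base case is level 16 (the tree spans levels 0 through 16, i.e. 17 levels counting the root), so the depth is the number of divisions: log_2(65536) = 16

The recursion tree depth is log_2(65536) = 16. At each level, the problem size is divided by 2, so it takes 16 divisions to reduce to a base case of size 1. The algorithm makes 2 recursive calls at each level.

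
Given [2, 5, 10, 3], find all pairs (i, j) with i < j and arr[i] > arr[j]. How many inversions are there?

Finding inversions in [2, 5, 10, 3]:

(1, 3): arr[1]=5 > arr[3]=3
(2, 3): arr[2]=10 > arr[3]=3

Total inversions: 2

The array has 2 inversion(s): (1,3), (2,3). Each pair (i,j) satisfies i < j and arr[i] > arr[j].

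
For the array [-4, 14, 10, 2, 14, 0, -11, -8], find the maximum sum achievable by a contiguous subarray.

Using Kadane's algorithm on [-4, 14, 10, 2, 14, 0, -11, -8]:

Scanning through the array:
Position 1 (value 14): max_ending_here = 14, max_so_far = 14
Position 2 (value 10): max_ending_here = 24, max_so_far = 24
Position 3 (value 2): max_ending_here = 26, max_so_far = 26
Position 4 (value 14): max_ending_here = 40, max_so_far = 40
Position 5 (value 0): max_ending_here = 40, max_so_far = 40
Position 6 (value -11): max_ending_here = 29, max_so_far = 40
Position 7 (value -8): max_ending_here = 21, max_so_far = 40

Maximum subarray: [14, 10, 2, 14]
Maximum sum: 40

The maximum subarray is [14, 10, 2, 14] with sum 40. This subarray runs from index 1 to index 4.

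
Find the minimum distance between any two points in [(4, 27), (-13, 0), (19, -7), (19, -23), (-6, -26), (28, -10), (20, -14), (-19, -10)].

Computing all pairwise distances among 8 points:

d((4, 27), (-13, 0)) = 31.9061
d((4, 27), (19, -7)) = 37.1618
d((4, 27), (19, -23)) = 52.2015
d((4, 27), (-6, -26)) = 53.9351
d((4, 27), (28, -10)) = 44.1022
d((4, 27), (20, -14)) = 44.0114
d((4, 27), (-19, -10)) = 43.566
d((-13, 0), (19, -7)) = 32.7567
d((-13, 0), (19, -23)) = 39.4081
d((-13, 0), (-6, -26)) = 26.9258
d((-13, 0), (28, -10)) = 42.2019
d((-13, 0), (20, -14)) = 35.8469
d((-13, 0), (-19, -10)) = 11.6619
d((19, -7), (19, -23)) = 16.0
d((19, -7), (-6, -26)) = 31.4006
d((19, -7), (28, -10)) = 9.4868
d((19, -7), (20, -14)) = 7.0711 <-- minimum
d((19, -7), (-19, -10)) = 38.1182
d((19, -23), (-6, -26)) = 25.1794
d((19, -23), (28, -10)) = 15.8114
d((19, -23), (20, -14)) = 9.0554
d((19, -23), (-19, -10)) = 40.1622
d((-6, -26), (28, -10)) = 37.5766
d((-6, -26), (20, -14)) = 28.6356
d((-6, -26), (-19, -10)) = 20.6155
d((28, -10), (20, -14)) = 8.9443
d((28, -10), (-19, -10)) = 47.0
d((20, -14), (-19, -10)) = 39.2046

Closest pair: (19, -7) and (20, -14) with distance 7.0711

The closest pair is (19, -7) and (20, -14) with Euclidean distance 7.0711. For 8 points, brute-force pairwise comparison is shown above. For large n, the divide-and-conquer algorithm (sort by x, recurse on halves, check the dividing strip) achieves O(n log n).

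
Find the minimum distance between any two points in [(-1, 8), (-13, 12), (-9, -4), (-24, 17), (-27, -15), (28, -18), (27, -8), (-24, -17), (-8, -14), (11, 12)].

Computing all pairwise distances among 10 points:

d((-1, 8), (-13, 12)) = 12.6491
d((-1, 8), (-9, -4)) = 14.4222
d((-1, 8), (-24, 17)) = 24.6982
d((-1, 8), (-27, -15)) = 34.7131
d((-1, 8), (28, -18)) = 38.9487
d((-1, 8), (27, -8)) = 32.249
d((-1, 8), (-24, -17)) = 33.9706
d((-1, 8), (-8, -14)) = 23.0868
d((-1, 8), (11, 12)) = 12.6491
d((-13, 12), (-9, -4)) = 16.4924
d((-13, 12), (-24, 17)) = 12.083
d((-13, 12), (-27, -15)) = 30.4138
d((-13, 12), (28, -18)) = 50.8035
d((-13, 12), (27, -8)) = 44.7214
d((-13, 12), (-24, -17)) = 31.0161
d((-13, 12), (-8, -14)) = 26.4764
d((-13, 12), (11, 12)) = 24.0
d((-9, -4), (-24, 17)) = 25.807
d((-9, -4), (-27, -15)) = 21.095
d((-9, -4), (28, -18)) = 39.5601
d((-9, -4), (27, -8)) = 36.2215
d((-9, -4), (-24, -17)) = 19.8494
d((-9, -4), (-8, -14)) = 10.0499
d((-9, -4), (11, 12)) = 25.6125
d((-24, 17), (-27, -15)) = 32.1403
d((-24, 17), (28, -18)) = 62.6817
d((-24, 17), (27, -8)) = 56.7979
d((-24, 17), (-24, -17)) = 34.0
d((-24, 17), (-8, -14)) = 34.8855
d((-24, 17), (11, 12)) = 35.3553
d((-27, -15), (28, -18)) = 55.0818
d((-27, -15), (27, -8)) = 54.4518
d((-27, -15), (-24, -17)) = 3.6056 <-- minimum
d((-27, -15), (-8, -14)) = 19.0263
d((-27, -15), (11, 12)) = 46.6154
d((28, -18), (27, -8)) = 10.0499
d((28, -18), (-24, -17)) = 52.0096
d((28, -18), (-8, -14)) = 36.2215
d((28, -18), (11, 12)) = 34.4819
d((27, -8), (-24, -17)) = 51.788
d((27, -8), (-8, -14)) = 35.5106
d((27, -8), (11, 12)) = 25.6125
d((-24, -17), (-8, -14)) = 16.2788
d((-24, -17), (11, 12)) = 45.4533
d((-8, -14), (11, 12)) = 32.2025

Closest pair: (-27, -15) and (-24, -17) with distance 3.6056

The closest pair is (-27, -15) and (-24, -17) with Euclidean distance 3.6056. For 10 points, brute-force pairwise comparison is shown above. For large n, the divide-and-conquer algorithm (sort by x, recurse on halves, check the dividing strip) achieves O(n log n).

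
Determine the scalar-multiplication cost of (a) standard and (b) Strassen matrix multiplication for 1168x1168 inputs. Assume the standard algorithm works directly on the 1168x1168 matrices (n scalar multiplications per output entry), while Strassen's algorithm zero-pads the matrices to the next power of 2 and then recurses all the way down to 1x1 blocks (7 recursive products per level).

Matrix multiplication for 1168x1168 matrices:

Strassen's algorithm requires power-of-2 dimensions. Pad 1168x1168 to 2048x2048 (next power of 2).

Standard algorithm: 1168^3 = 1593413632 multiplications
Strassen's algorithm: 7^(log2(2048)) = 7^11 = 1977326743 multiplications
Difference: 1593413632 - 1977326743 = -383913111 (Strassen uses MORE here due to padding overhead — for small or just-over-power-of-2 n, padding can outweigh the per-level savings)

Standard: 1593413632 multiplications (1168^3). Strassen: 1977326743 multiplications (7^11, after padding to 2048x2048). Strassen reduces 8 recursive multiplications to 7 at each level.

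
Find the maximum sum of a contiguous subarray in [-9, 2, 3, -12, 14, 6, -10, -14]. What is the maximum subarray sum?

Using Kadane's algorithm on [-9, 2, 3, -12, 14, 6, -10, -14]:

Scanning through the array:
Position 1 (value 2): max_ending_here = 2, max_so_far = 2
Position 2 (value 3): max_ending_here = 5, max_so_far = 5
Position 3 (value -12): max_ending_here = -7, max_so_far = 5
Position 4 (value 14): max_ending_here = 14, max_so_far = 14
Position 5 (value 6): max_ending_here = 20, max_so_far = 20
Position 6 (value -10): max_ending_here = 10, max_so_far = 20
Position 7 (value -14): max_ending_here = -4, max_so_far = 20

Maximum subarray: [14, 6]
Maximum sum: 20

The maximum subarray is [14, 6] with sum 20. This subarray runs from index 4 to index 5.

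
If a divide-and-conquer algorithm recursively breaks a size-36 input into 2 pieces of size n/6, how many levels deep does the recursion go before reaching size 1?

For divide and conquer with division factor 6:

Problem sizes at each level:
Level 0: 36
Level 1: 6
Level 2: 1

The root is level 0 and the size-1 base case is level 2 (the tree spans levels 0 through 2, i.e. 3 levels counting the root), so the depth is the number of divisions: log_6(36) = 2

The recursion tree depth is log_6(36) = 2. At each level, the problem size is divided by 6, so it takes 2 divisions to reduce to a base case of size 1. The algorithm makes 2 recursive calls at each level.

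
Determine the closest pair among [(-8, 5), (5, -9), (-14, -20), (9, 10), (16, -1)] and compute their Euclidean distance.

Computing all pairwise distances among 5 points:

d((-8, 5), (5, -9)) = 19.105
d((-8, 5), (-14, -20)) = 25.7099
d((-8, 5), (9, 10)) = 17.72
d((-8, 5), (16, -1)) = 24.7386
d((5, -9), (-14, -20)) = 21.9545
d((5, -9), (9, 10)) = 19.4165
d((5, -9), (16, -1)) = 13.6015
d((-14, -20), (9, 10)) = 37.8021
d((-14, -20), (16, -1)) = 35.5106
d((9, 10), (16, -1)) = 13.0384 <-- minimum

Closest pair: (9, 10) and (16, -1) with distance 13.0384

The closest pair is (9, 10) and (16, -1) with Euclidean distance 13.0384. For 5 points, brute-force pairwise comparison is shown above. For large n, the divide-and-conquer algorithm (sort by x, recurse on halves, check the dividing strip) achieves O(n log n).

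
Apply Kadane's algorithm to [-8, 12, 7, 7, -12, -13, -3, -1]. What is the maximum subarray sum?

Using Kadane's algorithm on [-8, 12, 7, 7, -12, -13, -3, -1]:

Scanning through the array:
Position 1 (value 12): max_ending_here = 12, max_so_far = 12
Position 2 (value 7): max_ending_here = 19, max_so_far = 19
Position 3 (value 7): max_ending_here = 26, max_so_far = 26
Position 4 (value -12): max_ending_here = 14, max_so_far = 26
Position 5 (value -13): max_ending_here = 1, max_so_far = 26
Position 6 (value -3): max_ending_here = -2, max_so_far = 26
Position 7 (value -1): max_ending_here = -1, max_so_far = 26

Maximum subarray: [12, 7, 7]
Maximum sum: 26

The maximum subarray is [12, 7, 7] with sum 26. This subarray runs from index 1 to index 3.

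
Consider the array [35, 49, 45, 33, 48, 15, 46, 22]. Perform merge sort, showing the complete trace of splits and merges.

Merge sort trace:

Split: [35, 49, 45, 33, 48, 15, 46, 22] -> [35, 49, 45, 33] and [48, 15, 46, 22]
  Split: [35, 49, 45, 33] -> [35, 49] and [45, 33]
    Split: [35, 49] -> [35] and [49]
    Merge: [35] + [49] -> [35, 49]
    Split: [45, 33] -> [45] and [33]
    Merge: [45] + [33] -> [33, 45]
  Merge: [35, 49] + [33, 45] -> [33, 35, 45, 49]
  Split: [48, 15, 46, 22] -> [48, 15] and [46, 22]
    Split: [48, 15] -> [48] and [15]
    Merge: [48] + [15] -> [15, 48]
    Split: [46, 22] -> [46] and [22]
    Merge: [46] + [22] -> [22, 46]
  Merge: [15, 48] + [22, 46] -> [15, 22, 46, 48]
Merge: [33, 35, 45, 49] + [15, 22, 46, 48] -> [15, 22, 33, 35, 45, 46, 48, 49]

Final sorted array: [15, 22, 33, 35, 45, 46, 48, 49]

The merge sort proceeds by recursively splitting the array and merging sorted halves.
After all merges, the sorted array is [15, 22, 33, 35, 45, 46, 48, 49].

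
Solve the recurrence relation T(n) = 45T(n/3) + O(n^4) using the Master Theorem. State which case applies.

Master Theorem for T(n) = 45T(n/3) + O(n^4):

a = 45, b = 3, c = 4
log_b(a) = log_3(45) = 3.4650

Case 3: c = 4 > log_3(45) = 3.4650
T(n) = O(n^4) = O(n^4)

For T(n) = 45T(n/3) + O(n^4): log_3(45) = 3.4650. This is Case 3 of the Master Theorem (c > log_b(a), work dominated by root), giving O(n^4).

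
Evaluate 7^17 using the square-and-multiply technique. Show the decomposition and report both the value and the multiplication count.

Computing 7^17 by squaring (build up from 7^1; each line after the first costs one multiplication):

7^1 = 7
7^2 = (7^1)^2 = 7^2 = 49
7^4 = (7^2)^2 = 49^2 = 2401
7^8 = (7^4)^2 = 2401^2 = 5764801
7^16 = (7^8)^2 = 5764801^2 = 33232930569601
7^17 = 7 * 7^16 = 7 * 33232930569601 = 232630513987207

Result: 232630513987207
Multiplications needed: 5 (5 lines after 7^1)

7^17 = 232630513987207. Using exponentiation by squaring, this requires 5 multiplications. The key idea: if the exponent is even, square the half-power; if odd, multiply by the base once.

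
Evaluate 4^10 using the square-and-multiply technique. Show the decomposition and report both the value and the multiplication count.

Computing 4^10 by squaring (build up from 4^1; each line after the first costs one multiplication):

4^1 = 4
4^2 = (4^1)^2 = 4^2 = 16
4^4 = (4^2)^2 = 16^2 = 256
4^5 = 4 * 4^4 = 4 * 256 = 1024
4^10 = (4^5)^2 = 1024^2 = 1048576

Result: 1048576
Multiplications needed: 4 (4 lines after 4^1)

4^10 = 1048576. Using exponentiation by squaring, this requires 4 multiplications. The key idea: if the exponent is even, square the half-power; if odd, multiply by the base once.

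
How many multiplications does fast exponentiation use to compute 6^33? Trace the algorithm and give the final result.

Computing 6^33 by squaring (build up from 6^1; each line after the first costs one multiplication):

6^1 = 6
6^2 = (6^1)^2 = 6^2 = 36
6^4 = (6^2)^2 = 36^2 = 1296
6^8 = (6^4)^2 = 1296^2 = 1679616
6^16 = (6^8)^2 = 1679616^2 = 2821109907456
6^32 = (6^16)^2 = 2821109907456^2 = 7958661109946400884391936
6^33 = 6 * 6^32 = 6 * 7958661109946400884391936 = 47751966659678405306351616

Result: 47751966659678405306351616
Multiplications needed: 6 (6 lines after 6^1)

6^33 = 47751966659678405306351616. Using exponentiation by squaring, this requires 6 multiplications. The key idea: if the exponent is even, square the half-power; if odd, multiply by the base once.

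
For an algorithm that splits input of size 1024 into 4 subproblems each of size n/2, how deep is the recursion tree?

For divide and conquer with division factor 2:

Problem sizes at each level:
Level 0: 1024
Level 1: 512
Level 2: 256
Level 3: 128
Level 4: 64
Level 5: 32
Level 6: 16
Level 7: 8
Level 8: 4
Level 9: 2
Level 10: 1

The root is level 0 and the size-1 base case is level 10 (the tree spans levels 0 through 10, i.e. 11 levels counting the root), so the depth is the number of divisions: log_2(1024) = 10

The recursion tree depth is log_2(1024) = 10. At each level, the problem size is divided by 2, so it takes 10 divisions to reduce to a base case of size 1. The algorithm makes 4 recursive calls at each level.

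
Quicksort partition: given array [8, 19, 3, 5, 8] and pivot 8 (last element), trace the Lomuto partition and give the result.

Lomuto partition with pivot = 8:

Initial array: [8, 19, 3, 5, 8]

arr[0]=8 <= 8: swap with position 0, array becomes [8, 19, 3, 5, 8]
arr[1]=19 > 8: no swap
arr[2]=3 <= 8: swap with position 1, array becomes [8, 3, 19, 5, 8]
arr[3]=5 <= 8: swap with position 2, array becomes [8, 3, 5, 19, 8]

Place pivot at position 3: [8, 3, 5, 8, 19]
Pivot position: 3

After partitioning with pivot 8, the array becomes [8, 3, 5, 8, 19]. The pivot is placed at index 3. All elements to the left of the pivot are <= 8, and all elements to the right are > 8.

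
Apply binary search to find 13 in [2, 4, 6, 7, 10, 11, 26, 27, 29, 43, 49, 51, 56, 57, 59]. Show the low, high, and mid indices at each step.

Binary search for 13 in [2, 4, 6, 7, 10, 11, 26, 27, 29, 43, 49, 51, 56, 57, 59]:

lo=0, hi=14, mid=7, arr[mid]=27 -> 27 > 13, search left half
lo=0, hi=6, mid=3, arr[mid]=7 -> 7 < 13, search right half
lo=4, hi=6, mid=5, arr[mid]=11 -> 11 < 13, search right half
lo=6, hi=6, mid=6, arr[mid]=26 -> 26 > 13, search left half
lo=6 > hi=5, target 13 not found

Binary search determines that 13 is not in the array after 4 comparisons. The search space was exhausted without finding the target.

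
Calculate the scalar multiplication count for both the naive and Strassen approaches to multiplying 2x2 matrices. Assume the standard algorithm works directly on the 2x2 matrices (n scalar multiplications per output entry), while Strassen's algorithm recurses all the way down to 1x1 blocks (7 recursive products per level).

Matrix multiplication for 2x2 matrices:

Standard algorithm: 2^3 = 8 multiplications
Strassen's algorithm: 7^(log2(2)) = 7^1 = 7 multiplications
Savings: 8 - 7 = 1 multiplications

Standard: 8 multiplications (2^3). Strassen: 7 multiplications (7^1). Strassen reduces 8 recursive multiplications to 7 at each level.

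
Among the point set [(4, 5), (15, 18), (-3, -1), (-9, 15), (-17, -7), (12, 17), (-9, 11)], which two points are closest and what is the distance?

Computing all pairwise distances among 7 points:

d((4, 5), (15, 18)) = 17.0294
d((4, 5), (-3, -1)) = 9.2195
d((4, 5), (-9, 15)) = 16.4012
d((4, 5), (-17, -7)) = 24.1868
d((4, 5), (12, 17)) = 14.4222
d((4, 5), (-9, 11)) = 14.3178
d((15, 18), (-3, -1)) = 26.1725
d((15, 18), (-9, 15)) = 24.1868
d((15, 18), (-17, -7)) = 40.6079
d((15, 18), (12, 17)) = 3.1623 <-- minimum
d((15, 18), (-9, 11)) = 25.0
d((-3, -1), (-9, 15)) = 17.088
d((-3, -1), (-17, -7)) = 15.2315
d((-3, -1), (12, 17)) = 23.4307
d((-3, -1), (-9, 11)) = 13.4164
d((-9, 15), (-17, -7)) = 23.4094
d((-9, 15), (12, 17)) = 21.095
d((-9, 15), (-9, 11)) = 4.0
d((-17, -7), (12, 17)) = 37.6431
d((-17, -7), (-9, 11)) = 19.6977
d((12, 17), (-9, 11)) = 21.8403

Closest pair: (15, 18) and (12, 17) with distance 3.1623

The closest pair is (15, 18) and (12, 17) with Euclidean distance 3.1623. For 7 points, brute-force pairwise comparison is shown above. For large n, the divide-and-conquer algorithm (sort by x, recurse on halves, check the dividing strip) achieves O(n log n).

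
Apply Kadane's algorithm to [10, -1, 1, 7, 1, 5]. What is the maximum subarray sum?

Using Kadane's algorithm on [10, -1, 1, 7, 1, 5]:

Scanning through the array:
Position 1 (value -1): max_ending_here = 9, max_so_far = 10
Position 2 (value 1): max_ending_here = 10, max_so_far = 10
Position 3 (value 7): max_ending_here = 17, max_so_far = 17
Position 4 (value 1): max_ending_here = 18, max_so_far = 18
Position 5 (value 5): max_ending_here = 23, max_so_far = 23

Maximum subarray: [10, -1, 1, 7, 1, 5]
Maximum sum: 23

The maximum subarray is [10, -1, 1, 7, 1, 5] with sum 23. This subarray runs from index 0 to index 5.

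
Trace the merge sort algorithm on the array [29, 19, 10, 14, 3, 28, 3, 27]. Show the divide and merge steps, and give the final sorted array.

Merge sort trace:

Split: [29, 19, 10, 14, 3, 28, 3, 27] -> [29, 19, 10, 14] and [3, 28, 3, 27]
  Split: [29, 19, 10, 14] -> [29, 19] and [10, 14]
    Split: [29, 19] -> [29] and [19]
    Merge: [29] + [19] -> [19, 29]
    Split: [10, 14] -> [10] and [14]
    Merge: [10] + [14] -> [10, 14]
  Merge: [19, 29] + [10, 14] -> [10, 14, 19, 29]
  Split: [3, 28, 3, 27] -> [3, 28] and [3, 27]
    Split: [3, 28] -> [3] and [28]
    Merge: [3] + [28] -> [3, 28]
    Split: [3, 27] -> [3] and [27]
    Merge: [3] + [27] -> [3, 27]
  Merge: [3, 28] + [3, 27] -> [3, 3, 27, 28]
Merge: [10, 14, 19, 29] + [3, 3, 27, 28] -> [3, 3, 10, 14, 19, 27, 28, 29]

Final sorted array: [3, 3, 10, 14, 19, 27, 28, 29]

The merge sort proceeds by recursively splitting the array and merging sorted halves.
After all merges, the sorted array is [3, 3, 10, 14, 19, 27, 28, 29].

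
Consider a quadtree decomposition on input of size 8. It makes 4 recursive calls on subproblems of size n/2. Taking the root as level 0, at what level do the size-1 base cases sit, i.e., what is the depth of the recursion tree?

For divide and conquer with division factor 2:

Problem sizes at each level:
Level 0: 8
Level 1: 4
Level 2: 2
Level 3: 1

The root is level 0 and the size-1 base case is level 3 (the tree spans levels 0 through 3, i.e. 4 levels counting the root), so the depth is the number of divisions: log_2(8) = 3

The recursion tree depth is log_2(8) = 3. At each level, the problem size is divided by 2, so it takes 3 divisions to reduce to a base case of size 1. The algorithm makes 4 recursive calls at each level.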